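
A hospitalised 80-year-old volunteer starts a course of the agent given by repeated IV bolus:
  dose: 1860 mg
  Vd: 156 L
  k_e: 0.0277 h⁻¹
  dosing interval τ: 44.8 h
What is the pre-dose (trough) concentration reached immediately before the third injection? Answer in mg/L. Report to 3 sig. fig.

4.44 mg/L

C₀ per dose = Dose / Vd = 1860 / 156 = 11.92 mg/L
Fraction remaining after one interval: r = e^(−kτ) = e^(−0.02770 × 44.8) = 0.2891
Before dose 3, 2 doses have been given (aged 1τ, 2τ).
C_trough = C₀ × (r + r²) = 11.92 × (0.2891 + 0.08358) = 4.442 mg/L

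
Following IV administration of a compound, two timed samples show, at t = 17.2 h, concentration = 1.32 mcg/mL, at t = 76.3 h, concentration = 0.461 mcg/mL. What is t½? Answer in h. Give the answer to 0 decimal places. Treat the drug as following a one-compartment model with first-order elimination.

39 h

k = ln(C₁/C₂) / (t₂ − t₁) = ln(1.32/0.461) / (76.3 − 17.2)
  = 1.052 / 59.10 = 0.01780 h⁻¹
t½ = ln2 / k = 0.693147 / 0.01780 = 38.94 h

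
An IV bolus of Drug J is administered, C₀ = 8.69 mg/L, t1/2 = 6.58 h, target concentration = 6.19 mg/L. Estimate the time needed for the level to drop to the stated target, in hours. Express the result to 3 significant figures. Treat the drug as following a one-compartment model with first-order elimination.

3.22 h

k = ln2 / t½ = 0.693147 / 6.58 = 0.1053 h⁻¹
t = ln(C₀ / C) / k = ln(8.690 / 6.19) / 0.1053
  = ln(1.404) / 0.1053 = 0.3393 / 0.1053 = 3.222 h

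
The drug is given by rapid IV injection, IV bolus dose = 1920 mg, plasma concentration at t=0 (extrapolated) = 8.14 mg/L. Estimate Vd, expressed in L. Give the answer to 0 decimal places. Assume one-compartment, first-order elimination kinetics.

236 L

Vd = Dose / C₀ = 1920 / 8.14 = 235.9 L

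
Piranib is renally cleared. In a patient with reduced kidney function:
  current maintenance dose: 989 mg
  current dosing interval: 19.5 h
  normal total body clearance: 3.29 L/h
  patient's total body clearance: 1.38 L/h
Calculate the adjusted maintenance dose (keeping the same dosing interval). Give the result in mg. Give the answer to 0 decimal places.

To keep the same average steady-state level, dosing rate must scale with clearance.
CL ratio = 1.38 / 3.29 = 0.4195
New dose (same interval) = 989 × 0.4195 = 414.9 mg

415 mg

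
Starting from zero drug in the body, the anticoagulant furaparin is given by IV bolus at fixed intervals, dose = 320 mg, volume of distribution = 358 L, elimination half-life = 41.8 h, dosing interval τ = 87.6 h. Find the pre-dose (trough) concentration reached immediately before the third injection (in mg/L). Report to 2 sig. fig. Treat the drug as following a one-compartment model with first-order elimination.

0.26 mg/L

C₀ per dose = Dose / Vd = 320 / 358 = 0.8939 mg/L
k = ln2 / t½ = 0.693147 / 41.8 = 0.01658 h⁻¹
Fraction remaining after one interval: r = e^(−kτ) = e^(−0.01658 × 87.6) = 0.2340
Before dose 3, 2 doses have been given (aged 1τ, 2τ).
C_trough = C₀ × (r + r²) = 0.8939 × (0.2340 + 0.05476) = 0.2581 mg/L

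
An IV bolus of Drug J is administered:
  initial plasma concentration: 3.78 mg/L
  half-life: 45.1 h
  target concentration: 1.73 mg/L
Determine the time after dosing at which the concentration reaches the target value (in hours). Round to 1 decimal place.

k = ln2 / t½ = 0.693147 / 45.1 = 0.01537 h⁻¹
t = ln(C₀ / C) / k = ln(3.780 / 1.73) / 0.01537
  = ln(2.185) / 0.01537 = 0.7816 / 0.01537 = 50.85 h

50.9 h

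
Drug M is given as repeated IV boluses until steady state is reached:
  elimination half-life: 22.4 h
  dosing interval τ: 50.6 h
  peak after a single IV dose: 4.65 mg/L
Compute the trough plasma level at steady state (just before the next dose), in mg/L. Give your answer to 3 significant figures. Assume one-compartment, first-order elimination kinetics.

k = ln2 / t½ = 0.693147 / 22.4 = 0.03094 h⁻¹
e^(−kτ) = e^(−0.03094 × 50.6) = 0.2090
Accumulation ratio R = 1 / (1 − e^(−kτ)) = 1 / (1 − 0.2090) = 1.264
Steady-state trough = C₀ × R × e^(−kτ) = 4.65 × 1.264 × 0.2090 = 1.228 mg/L

1.23 mg/L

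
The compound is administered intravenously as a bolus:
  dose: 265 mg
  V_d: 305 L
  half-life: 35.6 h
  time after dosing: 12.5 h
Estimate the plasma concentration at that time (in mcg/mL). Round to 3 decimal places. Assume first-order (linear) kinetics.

C₀ = Dose / Vd = 265.0 / 305 = 0.8689 mg/L
k = ln2 / t½ = 0.693147 / 35.6 = 0.01947 h⁻¹
C = C₀ · e^(−k·t) = 0.8689 × e^(−0.01947 × 12.5)
  = 0.8689 × 0.7840 = 0.6812 mg/L
(0.6812 mg/L = 0.6812 mcg/mL)

0.681 mcg/mL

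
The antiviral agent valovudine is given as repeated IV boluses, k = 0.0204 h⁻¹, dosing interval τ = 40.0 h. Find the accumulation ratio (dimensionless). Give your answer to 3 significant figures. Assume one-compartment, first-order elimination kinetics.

1.79

e^(−kτ) = e^(−0.02040 × 40.0) = 0.4422
Accumulation ratio R = 1 / (1 − e^(−kτ)) = 1 / (1 − 0.4422) = 1.793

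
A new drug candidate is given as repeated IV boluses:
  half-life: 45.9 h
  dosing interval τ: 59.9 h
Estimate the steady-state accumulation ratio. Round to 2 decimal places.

1.68

k = ln2 / t½ = 0.693147 / 45.9 = 0.01510 h⁻¹
e^(−kτ) = e^(−0.01510 × 59.9) = 0.4047
Accumulation ratio R = 1 / (1 − e^(−kτ)) = 1 / (1 − 0.4047) = 1.680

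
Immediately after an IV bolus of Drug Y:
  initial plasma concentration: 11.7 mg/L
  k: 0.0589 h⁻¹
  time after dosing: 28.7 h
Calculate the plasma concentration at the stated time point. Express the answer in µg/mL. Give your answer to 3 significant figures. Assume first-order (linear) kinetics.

C = C₀ · e^(−k·t) = 11.70 × e^(−0.05890 × 28.7)
  = 11.70 × 0.1844 = 2.157 mg/L
(2.157 mg/L = 2.157 µg/mL)

2.16 µg/mL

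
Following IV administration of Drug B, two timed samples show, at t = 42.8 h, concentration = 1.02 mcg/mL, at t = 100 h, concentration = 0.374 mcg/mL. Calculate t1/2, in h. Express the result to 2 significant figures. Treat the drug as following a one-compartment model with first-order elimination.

40 h

k = ln(C₁/C₂) / (t₂ − t₁) = ln(1.02/0.374) / (100 − 42.8)
  = 1.003 / 57.20 = 0.01753 h⁻¹
t½ = ln2 / k = 0.693147 / 0.01753 = 39.54 h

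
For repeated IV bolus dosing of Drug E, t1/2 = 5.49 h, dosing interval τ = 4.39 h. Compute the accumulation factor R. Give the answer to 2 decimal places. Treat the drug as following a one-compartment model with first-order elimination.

k = ln2 / t½ = 0.693147 / 5.49 = 0.1263 h⁻¹
e^(−kτ) = e^(−0.1263 × 4.39) = 0.5744
Accumulation ratio R = 1 / (1 − e^(−kτ)) = 1 / (1 − 0.5744) = 2.350

2.35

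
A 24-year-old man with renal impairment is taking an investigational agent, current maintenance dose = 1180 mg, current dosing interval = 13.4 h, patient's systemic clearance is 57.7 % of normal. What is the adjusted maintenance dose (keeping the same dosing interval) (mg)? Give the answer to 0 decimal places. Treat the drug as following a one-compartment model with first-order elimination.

681 mg

To keep the same average steady-state level, dosing rate must scale with clearance.
CL ratio = 57.7 / 100 = 0.5770
New dose (same interval) = 1180 × 0.5770 = 680.9 mg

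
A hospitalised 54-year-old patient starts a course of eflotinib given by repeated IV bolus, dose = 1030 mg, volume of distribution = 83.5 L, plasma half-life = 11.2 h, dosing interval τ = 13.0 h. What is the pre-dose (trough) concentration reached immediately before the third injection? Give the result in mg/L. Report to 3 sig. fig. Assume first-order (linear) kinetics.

7.99 mg/L

C₀ per dose = Dose / Vd = 1030 / 83.5 = 12.34 mg/L
k = ln2 / t½ = 0.693147 / 11.2 = 0.06189 h⁻¹
Fraction remaining after one interval: r = e^(−kτ) = e^(−0.06189 × 13.0) = 0.4473
Before dose 3, 2 doses have been given (aged 1τ, 2τ).
C_trough = C₀ × (r + r²) = 12.34 × (0.4473 + 0.2001) = 7.989 mg/L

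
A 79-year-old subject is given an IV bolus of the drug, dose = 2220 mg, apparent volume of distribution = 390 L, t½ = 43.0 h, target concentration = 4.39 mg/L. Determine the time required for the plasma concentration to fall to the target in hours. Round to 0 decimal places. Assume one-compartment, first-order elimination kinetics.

C₀ = Dose / Vd = 2220 / 390 = 5.692 mg/L
k = ln2 / t½ = 0.693147 / 43.0 = 0.01612 h⁻¹
t = ln(C₀ / C) / k = ln(5.692 / 4.39) / 0.01612
  = ln(1.297) / 0.01612 = 0.2601 / 0.01612 = 16.14 h

16 h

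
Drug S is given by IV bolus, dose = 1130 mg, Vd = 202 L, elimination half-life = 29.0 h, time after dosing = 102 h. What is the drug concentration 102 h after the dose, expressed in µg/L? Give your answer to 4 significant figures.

C₀ = Dose / Vd = 1130 / 202 = 5.594 mg/L
k = ln2 / t½ = 0.693147 / 29.0 = 0.02390 h⁻¹
C = C₀ · e^(−k·t) = 5.594 × e^(−0.02390 × 102)
  = 5.594 × 0.08735 = 0.4886 mg/L
Convert: 0.4886 mg/L × 1000 = 488.6 µg/L

488.6 µg/L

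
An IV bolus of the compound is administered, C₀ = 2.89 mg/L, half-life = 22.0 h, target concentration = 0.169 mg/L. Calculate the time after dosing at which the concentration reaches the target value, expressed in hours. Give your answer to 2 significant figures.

k = ln2 / t½ = 0.693147 / 22.0 = 0.03151 h⁻¹
t = ln(C₀ / C) / k = ln(2.890 / 0.169) / 0.03151
  = ln(17.10) / 0.03151 = 2.839 / 0.03151 = 90.10 h

90 h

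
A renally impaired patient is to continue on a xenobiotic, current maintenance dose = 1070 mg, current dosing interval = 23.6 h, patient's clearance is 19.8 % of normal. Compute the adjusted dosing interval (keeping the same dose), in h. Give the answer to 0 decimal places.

119 h

To keep the same average steady-state level, dosing rate must scale with clearance.
CL ratio = 19.8 / 100 = 0.1980
New interval (same dose) = 23.6 / 0.1980 = 119.2 h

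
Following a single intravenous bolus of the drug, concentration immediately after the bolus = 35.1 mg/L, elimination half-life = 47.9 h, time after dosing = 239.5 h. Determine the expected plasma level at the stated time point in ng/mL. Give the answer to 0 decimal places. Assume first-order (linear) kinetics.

1097 ng/mL

k = ln2 / t½ = 0.693147 / 47.9 = 0.01447 h⁻¹
t / t½ = 239.5 / 47.9 = 5 half-lives
C = C₀ × (1/2)^5 = 35.10 × 0.03125 = 1.097 mg/L
Convert: 1.097 mg/L × 1000 = 1097 ng/mL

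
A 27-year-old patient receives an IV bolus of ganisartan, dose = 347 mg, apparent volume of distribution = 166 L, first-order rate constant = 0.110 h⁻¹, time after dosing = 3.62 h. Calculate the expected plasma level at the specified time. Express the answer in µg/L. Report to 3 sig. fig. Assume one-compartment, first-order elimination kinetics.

C₀ = Dose / Vd = 347.0 / 166 = 2.090 mg/L
C = C₀ · e^(−k·t) = 2.090 × e^(−0.1100 × 3.62)
  = 2.090 × 0.6715 = 1.403 mg/L
Convert: 1.403 mg/L × 1000 = 1403 µg/L

1400 µg/L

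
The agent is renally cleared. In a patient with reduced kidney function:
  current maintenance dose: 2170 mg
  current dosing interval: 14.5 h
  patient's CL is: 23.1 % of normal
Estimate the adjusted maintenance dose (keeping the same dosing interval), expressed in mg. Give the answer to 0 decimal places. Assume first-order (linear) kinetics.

To keep the same average steady-state level, dosing rate must scale with clearance.
CL ratio = 23.1 / 100 = 0.2310
New dose (same interval) = 2170 × 0.2310 = 501.3 mg

501 mg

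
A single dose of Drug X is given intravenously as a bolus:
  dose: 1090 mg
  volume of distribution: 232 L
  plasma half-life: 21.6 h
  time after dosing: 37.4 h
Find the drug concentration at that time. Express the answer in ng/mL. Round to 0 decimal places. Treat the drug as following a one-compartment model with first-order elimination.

1415 ng/mL

C₀ = Dose / Vd = 1090 / 232 = 4.698 mg/L
k = ln2 / t½ = 0.693147 / 21.6 = 0.03209 h⁻¹
C = C₀ · e^(−k·t) = 4.698 × e^(−0.03209 × 37.4)
  = 4.698 × 0.3011 = 1.415 mg/L
Convert: 1.415 mg/L × 1000 = 1415 ng/mL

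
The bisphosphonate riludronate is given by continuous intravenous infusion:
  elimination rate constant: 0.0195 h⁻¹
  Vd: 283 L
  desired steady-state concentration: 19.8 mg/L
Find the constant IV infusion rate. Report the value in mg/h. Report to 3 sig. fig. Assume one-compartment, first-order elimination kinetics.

109 mg/h

CL = k × Vd = 0.01950 × 283 = 5.519 L/h
At steady state, infusion rate R₀ = Css × CL = 19.8 × 5.519 = 109.3 mg/h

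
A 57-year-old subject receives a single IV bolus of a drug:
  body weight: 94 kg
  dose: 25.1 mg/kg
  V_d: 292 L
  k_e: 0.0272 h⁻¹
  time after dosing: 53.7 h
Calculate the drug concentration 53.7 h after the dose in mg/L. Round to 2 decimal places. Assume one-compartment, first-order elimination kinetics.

Total dose = 25.1 × 94 = 2359 mg
C₀ = Dose / Vd = 2359 / 292 = 8.079 mg/L
C = C₀ · e^(−k·t) = 8.079 × e^(−0.02720 × 53.7)
  = 8.079 × 0.2321 = 1.875 mg/L

1.88 mg/L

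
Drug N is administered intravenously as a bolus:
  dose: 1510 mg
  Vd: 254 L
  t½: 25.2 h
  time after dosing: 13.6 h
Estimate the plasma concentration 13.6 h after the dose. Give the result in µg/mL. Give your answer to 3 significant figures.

C₀ = Dose / Vd = 1510 / 254 = 5.945 mg/L
k = ln2 / t½ = 0.693147 / 25.2 = 0.02751 h⁻¹
C = C₀ · e^(−k·t) = 5.945 × e^(−0.02751 × 13.6)
  = 5.945 × 0.6879 = 4.090 mg/L
(4.090 mg/L = 4.090 µg/mL)

4.09 µg/mL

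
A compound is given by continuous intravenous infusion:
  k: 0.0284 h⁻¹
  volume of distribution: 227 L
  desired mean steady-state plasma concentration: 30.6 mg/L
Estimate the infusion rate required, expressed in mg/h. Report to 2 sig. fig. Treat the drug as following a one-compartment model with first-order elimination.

CL = k × Vd = 0.02840 × 227 = 6.447 L/h
At steady state, infusion rate R₀ = Css × CL = 30.6 × 6.447 = 197.3 mg/h

200 mg/h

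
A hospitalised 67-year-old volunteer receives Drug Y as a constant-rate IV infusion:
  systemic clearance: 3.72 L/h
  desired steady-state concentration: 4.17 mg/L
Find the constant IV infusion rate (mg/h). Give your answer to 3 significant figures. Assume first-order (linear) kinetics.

At steady state, infusion rate R₀ = Css × CL = 4.17 × 3.720 = 15.51 mg/h

15.5 mg/h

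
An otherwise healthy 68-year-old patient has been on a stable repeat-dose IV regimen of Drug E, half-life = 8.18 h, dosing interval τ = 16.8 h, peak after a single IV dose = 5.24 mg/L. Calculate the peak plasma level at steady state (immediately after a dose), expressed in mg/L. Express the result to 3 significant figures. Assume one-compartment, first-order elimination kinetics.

6.90 mg/L

k = ln2 / t½ = 0.693147 / 8.18 = 0.08474 h⁻¹
e^(−kτ) = e^(−0.08474 × 16.8) = 0.2408
Accumulation ratio R = 1 / (1 − e^(−kτ)) = 1 / (1 − 0.2408) = 1.317
Steady-state peak = C₀ × R = 5.24 × 1.317 = 6.901 mg/L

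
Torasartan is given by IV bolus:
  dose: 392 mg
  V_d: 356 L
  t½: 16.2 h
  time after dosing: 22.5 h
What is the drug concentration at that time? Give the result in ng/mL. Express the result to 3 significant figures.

420 ng/mL

C₀ = Dose / Vd = 392.0 / 356 = 1.101 mg/L
k = ln2 / t½ = 0.693147 / 16.2 = 0.04279 h⁻¹
C = C₀ · e^(−k·t) = 1.101 × e^(−0.04279 × 22.5)
  = 1.101 × 0.3818 = 0.4204 mg/L
Convert: 0.4204 mg/L × 1000 = 420.4 ng/mL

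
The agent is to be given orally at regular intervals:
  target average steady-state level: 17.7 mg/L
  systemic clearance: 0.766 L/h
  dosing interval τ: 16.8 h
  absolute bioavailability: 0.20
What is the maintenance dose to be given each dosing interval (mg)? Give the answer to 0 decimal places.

1139 mg

At steady state, F × (Dose/τ) = Css × CL.
Dose = Css × CL × τ / F = 17.7 × 0.7660 × 16.8 / 0.20 = 1139 mg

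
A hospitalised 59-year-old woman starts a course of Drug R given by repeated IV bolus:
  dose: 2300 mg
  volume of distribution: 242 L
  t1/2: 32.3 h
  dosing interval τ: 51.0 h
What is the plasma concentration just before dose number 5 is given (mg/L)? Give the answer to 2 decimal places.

4.72 mg/L

C₀ per dose = Dose / Vd = 2300 / 242 = 9.504 mg/L
k = ln2 / t½ = 0.693147 / 32.3 = 0.02146 h⁻¹
Fraction remaining after one interval: r = e^(−kτ) = e^(−0.02146 × 51.0) = 0.3347
Before dose 5, 4 doses have been given (aged 1τ, 2τ, 3τ, 4τ).
C_trough = C₀ × (r + r² + … + r^4) = C₀ × r(1−r^4)/(1−r)
        = 9.504 × 0.3347 × (1 − 0.01255) / (1 − 0.3347) = 4.721 mg/L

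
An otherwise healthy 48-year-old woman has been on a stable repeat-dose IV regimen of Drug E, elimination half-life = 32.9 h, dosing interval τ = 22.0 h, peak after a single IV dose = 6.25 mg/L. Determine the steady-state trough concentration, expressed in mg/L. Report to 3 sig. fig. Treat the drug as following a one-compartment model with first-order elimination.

k = ln2 / t½ = 0.693147 / 32.9 = 0.02107 h⁻¹
e^(−kτ) = e^(−0.02107 × 22.0) = 0.6291
Accumulation ratio R = 1 / (1 − e^(−kτ)) = 1 / (1 − 0.6291) = 2.696
Steady-state trough = C₀ × R × e^(−kτ) = 6.25 × 2.696 × 0.6291 = 10.60 mg/L

10.6 mg/L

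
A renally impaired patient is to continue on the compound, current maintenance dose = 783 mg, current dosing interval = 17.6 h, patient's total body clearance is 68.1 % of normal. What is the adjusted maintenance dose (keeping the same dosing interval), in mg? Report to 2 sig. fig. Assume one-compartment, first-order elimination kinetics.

To keep the same average steady-state level, dosing rate must scale with clearance.
CL ratio = 68.1 / 100 = 0.6810
New dose (same interval) = 783 × 0.6810 = 533.2 mg

530 mg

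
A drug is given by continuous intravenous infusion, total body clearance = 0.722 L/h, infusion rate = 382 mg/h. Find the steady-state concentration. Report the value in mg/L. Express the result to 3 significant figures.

529 mg/L

At steady state Css = R₀ / CL = 382 / 0.7220 = 529.1 mg/L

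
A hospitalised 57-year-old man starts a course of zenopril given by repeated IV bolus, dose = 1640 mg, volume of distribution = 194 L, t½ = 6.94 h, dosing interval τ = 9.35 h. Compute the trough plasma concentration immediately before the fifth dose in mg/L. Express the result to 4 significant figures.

C₀ per dose = Dose / Vd = 1640 / 194 = 8.454 mg/L
k = ln2 / t½ = 0.693147 / 6.94 = 0.09988 h⁻¹
Fraction remaining after one interval: r = e^(−kτ) = e^(−0.09988 × 9.35) = 0.3930
Before dose 5, 4 doses have been given (aged 1τ, 2τ, 3τ, 4τ).
C_trough = C₀ × (r + r² + … + r^4) = C₀ × r(1−r^4)/(1−r)
        = 8.454 × 0.3930 × (1 − 0.02385) / (1 − 0.3930) = 5.343 mg/L

5.343 mg/L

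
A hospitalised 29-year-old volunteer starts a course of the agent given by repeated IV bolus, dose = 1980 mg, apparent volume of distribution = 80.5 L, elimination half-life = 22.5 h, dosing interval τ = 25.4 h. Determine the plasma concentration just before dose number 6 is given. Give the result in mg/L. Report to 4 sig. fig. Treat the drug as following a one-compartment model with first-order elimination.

C₀ per dose = Dose / Vd = 1980 / 80.5 = 24.60 mg/L
k = ln2 / t½ = 0.693147 / 22.5 = 0.03081 h⁻¹
Fraction remaining after one interval: r = e^(−kτ) = e^(−0.03081 × 25.4) = 0.4572
Before dose 6, 5 doses have been given (aged 1τ, 2τ, 3τ, 4τ, 5τ).
C_trough = C₀ × (r + r² + … + r^5) = C₀ × r(1−r^5)/(1−r)
        = 24.60 × 0.4572 × (1 − 0.01998) / (1 − 0.4572) = 20.31 mg/L

20.31 mg/L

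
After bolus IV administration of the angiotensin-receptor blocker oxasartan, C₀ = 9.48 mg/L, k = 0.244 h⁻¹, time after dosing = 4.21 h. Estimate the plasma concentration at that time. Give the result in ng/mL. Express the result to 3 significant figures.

C = C₀ · e^(−k·t) = 9.480 × e^(−0.2440 × 4.21)
  = 9.480 × 0.3580 = 3.394 mg/L
Convert: 3.394 mg/L × 1000 = 3394 ng/mL

3390 ng/mL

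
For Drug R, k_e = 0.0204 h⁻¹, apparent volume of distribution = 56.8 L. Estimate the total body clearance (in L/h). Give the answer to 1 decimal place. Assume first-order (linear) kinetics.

CL = k × Vd = 0.0204 × 56.8 = 1.159 L/h

1.2 L/h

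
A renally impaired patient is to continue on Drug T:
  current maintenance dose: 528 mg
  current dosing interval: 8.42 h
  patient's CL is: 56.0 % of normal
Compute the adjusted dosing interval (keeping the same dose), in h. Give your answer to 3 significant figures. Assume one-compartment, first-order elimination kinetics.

15.0 h

To keep the same average steady-state level, dosing rate must scale with clearance.
CL ratio = 56.0 / 100 = 0.5600
New interval (same dose) = 8.42 / 0.5600 = 15.04 h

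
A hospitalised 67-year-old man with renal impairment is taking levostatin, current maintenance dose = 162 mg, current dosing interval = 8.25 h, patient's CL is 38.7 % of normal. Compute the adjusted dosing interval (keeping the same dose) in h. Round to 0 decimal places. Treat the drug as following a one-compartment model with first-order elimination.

21 h

To keep the same average steady-state level, dosing rate must scale with clearance.
CL ratio = 38.7 / 100 = 0.3870
New interval (same dose) = 8.25 / 0.3870 = 21.32 h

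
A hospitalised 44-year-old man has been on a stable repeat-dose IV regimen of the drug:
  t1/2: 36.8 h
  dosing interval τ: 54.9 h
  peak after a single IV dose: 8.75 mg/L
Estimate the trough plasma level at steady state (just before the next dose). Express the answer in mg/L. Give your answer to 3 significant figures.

4.83 mg/L

k = ln2 / t½ = 0.693147 / 36.8 = 0.01884 h⁻¹
e^(−kτ) = e^(−0.01884 × 54.9) = 0.3555
Accumulation ratio R = 1 / (1 − e^(−kτ)) = 1 / (1 − 0.3555) = 1.552
Steady-state trough = C₀ × R × e^(−kτ) = 8.75 × 1.552 × 0.3555 = 4.828 mg/L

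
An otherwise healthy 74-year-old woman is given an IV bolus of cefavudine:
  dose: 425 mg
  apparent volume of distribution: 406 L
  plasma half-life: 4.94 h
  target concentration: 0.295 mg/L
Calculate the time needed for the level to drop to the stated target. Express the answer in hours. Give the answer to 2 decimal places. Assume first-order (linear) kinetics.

C₀ = Dose / Vd = 425.0 / 406 = 1.047 mg/L
k = ln2 / t½ = 0.693147 / 4.94 = 0.1403 h⁻¹
t = ln(C₀ / C) / k = ln(1.047 / 0.295) / 0.1403
  = ln(3.549) / 0.1403 = 1.267 / 0.1403 = 9.031 h

9.03 h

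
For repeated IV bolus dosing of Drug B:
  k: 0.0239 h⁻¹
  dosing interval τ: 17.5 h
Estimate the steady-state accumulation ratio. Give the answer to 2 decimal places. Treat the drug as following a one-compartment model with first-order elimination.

2.93

e^(−kτ) = e^(−0.02390 × 17.5) = 0.6582
Accumulation ratio R = 1 / (1 − e^(−kτ)) = 1 / (1 − 0.6582) = 2.926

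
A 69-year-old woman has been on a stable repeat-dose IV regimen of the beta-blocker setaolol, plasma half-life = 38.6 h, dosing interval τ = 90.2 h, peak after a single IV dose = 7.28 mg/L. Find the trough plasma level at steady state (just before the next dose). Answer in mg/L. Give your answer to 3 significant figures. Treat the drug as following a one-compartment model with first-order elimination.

1.80 mg/L

k = ln2 / t½ = 0.693147 / 38.6 = 0.01796 h⁻¹
e^(−kτ) = e^(−0.01796 × 90.2) = 0.1979
Accumulation ratio R = 1 / (1 − e^(−kτ)) = 1 / (1 − 0.1979) = 1.247
Steady-state trough = C₀ × R × e^(−kτ) = 7.28 × 1.247 × 0.1979 = 1.797 mg/L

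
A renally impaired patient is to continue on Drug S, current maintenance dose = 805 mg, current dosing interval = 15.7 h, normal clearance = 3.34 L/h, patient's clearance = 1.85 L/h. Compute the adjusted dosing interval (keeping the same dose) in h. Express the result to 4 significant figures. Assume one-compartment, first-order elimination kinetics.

To keep the same average steady-state level, dosing rate must scale with clearance.
CL ratio = 1.85 / 3.34 = 0.5539
New interval (same dose) = 15.7 / 0.5539 = 28.34 h

28.34 h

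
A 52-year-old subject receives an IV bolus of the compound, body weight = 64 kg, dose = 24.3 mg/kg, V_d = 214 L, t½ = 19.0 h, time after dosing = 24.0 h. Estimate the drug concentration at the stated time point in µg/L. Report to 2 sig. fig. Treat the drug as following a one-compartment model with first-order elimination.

3000 µg/L

Total dose = 24.3 × 64 = 1555 mg
C₀ = Dose / Vd = 1555 / 214 = 7.266 mg/L
k = ln2 / t½ = 0.693147 / 19.0 = 0.03648 h⁻¹
C = C₀ · e^(−k·t) = 7.266 × e^(−0.03648 × 24.0)
  = 7.266 × 0.4166 = 3.027 mg/L
Convert: 3.027 mg/L × 1000 = 3027 µg/L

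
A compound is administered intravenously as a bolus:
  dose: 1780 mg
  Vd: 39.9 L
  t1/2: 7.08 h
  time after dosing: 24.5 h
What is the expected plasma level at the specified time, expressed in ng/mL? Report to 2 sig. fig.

C₀ = Dose / Vd = 1780 / 39.9 = 44.61 mg/L
k = ln2 / t½ = 0.693147 / 7.08 = 0.09790 h⁻¹
C = C₀ · e^(−k·t) = 44.61 × e^(−0.09790 × 24.5)
  = 44.61 × 0.09085 = 4.053 mg/L
Convert: 4.053 mg/L × 1000 = 4053 ng/mL

4100 ng/mL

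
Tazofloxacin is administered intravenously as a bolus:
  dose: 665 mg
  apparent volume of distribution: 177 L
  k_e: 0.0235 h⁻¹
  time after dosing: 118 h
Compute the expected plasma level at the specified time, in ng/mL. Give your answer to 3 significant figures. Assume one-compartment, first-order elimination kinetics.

C₀ = Dose / Vd = 665.0 / 177 = 3.757 mg/L
C = C₀ · e^(−k·t) = 3.757 × e^(−0.02350 × 118)
  = 3.757 × 0.06247 = 0.2347 mg/L
Convert: 0.2347 mg/L × 1000 = 234.7 ng/mL

235 ng/mL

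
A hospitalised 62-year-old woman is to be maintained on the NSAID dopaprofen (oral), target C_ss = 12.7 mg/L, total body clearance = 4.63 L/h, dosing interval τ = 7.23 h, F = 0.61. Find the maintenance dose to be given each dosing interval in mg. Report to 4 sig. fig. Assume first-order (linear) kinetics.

696.9 mg

At steady state, F × (Dose/τ) = Css × CL.
Dose = Css × CL × τ / F = 12.7 × 4.630 × 7.23 / 0.61 = 696.9 mg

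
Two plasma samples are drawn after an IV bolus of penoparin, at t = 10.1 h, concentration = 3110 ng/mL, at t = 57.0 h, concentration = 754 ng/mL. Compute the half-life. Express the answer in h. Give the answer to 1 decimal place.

22.9 h

k = ln(C₁/C₂) / (t₂ − t₁) = ln(3110/754) / (57.0 − 10.1)
  = 1.417 / 46.90 = 0.03021 h⁻¹
t½ = ln2 / k = 0.693147 / 0.03021 = 22.94 h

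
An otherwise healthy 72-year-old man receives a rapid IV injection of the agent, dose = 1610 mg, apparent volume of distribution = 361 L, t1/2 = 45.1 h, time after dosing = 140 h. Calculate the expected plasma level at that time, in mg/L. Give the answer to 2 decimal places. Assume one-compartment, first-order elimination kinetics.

C₀ = Dose / Vd = 1610 / 361 = 4.460 mg/L
k = ln2 / t½ = 0.693147 / 45.1 = 0.01537 h⁻¹
C = C₀ · e^(−k·t) = 4.460 × e^(−0.01537 × 140)
  = 4.460 × 0.1163 = 0.5187 mg/L

0.52 mg/L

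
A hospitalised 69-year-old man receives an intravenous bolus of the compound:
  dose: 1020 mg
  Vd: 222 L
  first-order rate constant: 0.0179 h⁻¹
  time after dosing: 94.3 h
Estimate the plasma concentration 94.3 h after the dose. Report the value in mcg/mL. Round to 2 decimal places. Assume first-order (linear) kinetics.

C₀ = Dose / Vd = 1020 / 222 = 4.595 mg/L
C = C₀ · e^(−k·t) = 4.595 × e^(−0.01790 × 94.3)
  = 4.595 × 0.1849 = 0.8496 mg/L
(0.8496 mg/L = 0.8496 mcg/mL)

0.85 mcg/mL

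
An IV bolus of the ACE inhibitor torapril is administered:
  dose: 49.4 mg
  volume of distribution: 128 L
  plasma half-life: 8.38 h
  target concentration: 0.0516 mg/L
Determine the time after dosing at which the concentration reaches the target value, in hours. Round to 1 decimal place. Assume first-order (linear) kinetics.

24.3 h

C₀ = Dose / Vd = 49.40 / 128 = 0.3859 mg/L
k = ln2 / t½ = 0.693147 / 8.38 = 0.08271 h⁻¹
t = ln(C₀ / C) / k = ln(0.3859 / 0.0516) / 0.08271
  = ln(7.479) / 0.08271 = 2.012 / 0.08271 = 24.33 h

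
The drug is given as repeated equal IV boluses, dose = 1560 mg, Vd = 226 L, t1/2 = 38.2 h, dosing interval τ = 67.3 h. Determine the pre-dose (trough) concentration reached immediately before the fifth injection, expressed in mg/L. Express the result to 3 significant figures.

C₀ per dose = Dose / Vd = 1560 / 226 = 6.903 mg/L
k = ln2 / t½ = 0.693147 / 38.2 = 0.01815 h⁻¹
Fraction remaining after one interval: r = e^(−kτ) = e^(−0.01815 × 67.3) = 0.2948
Before dose 5, 4 doses have been given (aged 1τ, 2τ, 3τ, 4τ).
C_trough = C₀ × (r + r² + … + r^4) = C₀ × r(1−r^4)/(1−r)
        = 6.903 × 0.2948 × (1 − 0.007553) / (1 − 0.2948) = 2.864 mg/L

2.86 mg/L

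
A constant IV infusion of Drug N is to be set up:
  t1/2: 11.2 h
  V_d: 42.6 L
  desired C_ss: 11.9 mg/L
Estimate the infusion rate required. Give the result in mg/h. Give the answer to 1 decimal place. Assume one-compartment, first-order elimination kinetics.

k = ln2 / t½ = 0.693147 / 11.2 = 0.06189 h⁻¹
CL = k × Vd = 0.06189 × 42.6 = 2.637 L/h
At steady state, infusion rate R₀ = Css × CL = 11.9 × 2.637 = 31.38 mg/h

31.4 mg/h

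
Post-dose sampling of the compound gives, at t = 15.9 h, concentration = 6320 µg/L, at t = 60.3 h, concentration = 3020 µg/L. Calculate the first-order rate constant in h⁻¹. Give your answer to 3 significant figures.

k = ln(C₁/C₂) / (t₂ − t₁) = ln(6320/3020) / (60.3 − 15.9)
  = 0.7385 / 44.40 = 0.01663 h⁻¹

0.0166 h⁻¹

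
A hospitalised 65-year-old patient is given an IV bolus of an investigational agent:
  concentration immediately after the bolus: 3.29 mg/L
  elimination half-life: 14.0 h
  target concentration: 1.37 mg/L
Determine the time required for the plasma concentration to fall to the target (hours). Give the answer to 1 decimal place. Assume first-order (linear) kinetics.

k = ln2 / t½ = 0.693147 / 14.0 = 0.04951 h⁻¹
t = ln(C₀ / C) / k = ln(3.290 / 1.37) / 0.04951
  = ln(2.401) / 0.04951 = 0.8759 / 0.04951 = 17.69 h

17.7 h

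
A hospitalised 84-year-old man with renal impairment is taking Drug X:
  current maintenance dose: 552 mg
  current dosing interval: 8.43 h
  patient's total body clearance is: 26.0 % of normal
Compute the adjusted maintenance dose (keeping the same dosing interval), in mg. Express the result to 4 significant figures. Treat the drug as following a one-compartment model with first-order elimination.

143.5 mg

To keep the same average steady-state level, dosing rate must scale with clearance.
CL ratio = 26.0 / 100 = 0.2600
New dose (same interval) = 552 × 0.2600 = 143.5 mg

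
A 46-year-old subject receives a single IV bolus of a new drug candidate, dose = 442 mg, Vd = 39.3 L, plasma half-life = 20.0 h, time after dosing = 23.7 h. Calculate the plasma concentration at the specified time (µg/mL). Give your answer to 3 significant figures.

C₀ = Dose / Vd = 442.0 / 39.3 = 11.25 mg/L
k = ln2 / t½ = 0.693147 / 20.0 = 0.03466 h⁻¹
C = C₀ · e^(−k·t) = 11.25 × e^(−0.03466 × 23.7)
  = 11.25 × 0.4398 = 4.948 mg/L
(4.948 mg/L = 4.948 µg/mL)

4.95 µg/mL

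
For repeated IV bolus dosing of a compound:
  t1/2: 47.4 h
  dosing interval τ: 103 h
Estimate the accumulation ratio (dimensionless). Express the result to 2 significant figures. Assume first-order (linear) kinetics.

k = ln2 / t½ = 0.693147 / 47.4 = 0.01462 h⁻¹
e^(−kτ) = e^(−0.01462 × 103) = 0.2218
Accumulation ratio R = 1 / (1 − e^(−kτ)) = 1 / (1 − 0.2218) = 1.285

1.3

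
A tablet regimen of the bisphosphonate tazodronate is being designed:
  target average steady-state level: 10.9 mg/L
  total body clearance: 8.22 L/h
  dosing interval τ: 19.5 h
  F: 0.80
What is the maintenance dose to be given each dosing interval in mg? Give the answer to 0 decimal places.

2184 mg

At steady state, F × (Dose/τ) = Css × CL.
Dose = Css × CL × τ / F = 10.9 × 8.220 × 19.5 / 0.80 = 2184 mg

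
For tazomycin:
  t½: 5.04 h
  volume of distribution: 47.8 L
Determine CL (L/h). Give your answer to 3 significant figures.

k = ln2 / t½ = 0.693147 / 5.04 = 0.1375 h⁻¹
CL = k × Vd = 0.1375 × 47.8 = 6.573 L/h

6.57 L/h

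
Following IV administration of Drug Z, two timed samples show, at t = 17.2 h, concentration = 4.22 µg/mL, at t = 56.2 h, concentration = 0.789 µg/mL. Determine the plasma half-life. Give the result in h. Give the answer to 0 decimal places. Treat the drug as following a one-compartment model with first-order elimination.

16 h

k = ln(C₁/C₂) / (t₂ − t₁) = ln(4.22/0.789) / (56.2 − 17.2)
  = 1.677 / 39.00 = 0.04300 h⁻¹
t½ = ln2 / k = 0.693147 / 0.04300 = 16.12 h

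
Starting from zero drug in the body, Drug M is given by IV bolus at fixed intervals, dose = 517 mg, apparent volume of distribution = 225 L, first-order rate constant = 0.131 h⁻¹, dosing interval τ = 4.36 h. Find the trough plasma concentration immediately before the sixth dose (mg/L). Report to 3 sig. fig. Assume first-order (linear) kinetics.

2.81 mg/L

C₀ per dose = Dose / Vd = 517 / 225 = 2.298 mg/L
Fraction remaining after one interval: r = e^(−kτ) = e^(−0.1310 × 4.36) = 0.5649
Before dose 6, 5 doses have been given (aged 1τ, 2τ, 3τ, 4τ, 5τ).
C_trough = C₀ × (r + r² + … + r^5) = C₀ × r(1−r^5)/(1−r)
        = 2.298 × 0.5649 × (1 − 0.05753) / (1 − 0.5649) = 2.812 mg/L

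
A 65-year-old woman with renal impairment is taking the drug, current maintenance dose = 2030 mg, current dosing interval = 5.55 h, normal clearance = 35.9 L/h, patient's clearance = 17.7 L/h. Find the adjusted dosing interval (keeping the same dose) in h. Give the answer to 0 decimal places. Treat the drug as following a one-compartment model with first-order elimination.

11 h

To keep the same average steady-state level, dosing rate must scale with clearance.
CL ratio = 17.7 / 35.9 = 0.4930
New interval (same dose) = 5.55 / 0.4930 = 11.26 h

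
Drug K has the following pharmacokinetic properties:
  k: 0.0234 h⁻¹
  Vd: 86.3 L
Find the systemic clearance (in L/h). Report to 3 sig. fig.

2.02 L/h

CL = k × Vd = 0.0234 × 86.3 = 2.019 L/h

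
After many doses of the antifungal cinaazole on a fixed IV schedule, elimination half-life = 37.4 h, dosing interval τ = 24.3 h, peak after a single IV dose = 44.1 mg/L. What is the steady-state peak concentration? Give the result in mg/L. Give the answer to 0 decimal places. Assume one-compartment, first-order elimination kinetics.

k = ln2 / t½ = 0.693147 / 37.4 = 0.01853 h⁻¹
e^(−kτ) = e^(−0.01853 × 24.3) = 0.6375
Accumulation ratio R = 1 / (1 − e^(−kτ)) = 1 / (1 − 0.6375) = 2.759
Steady-state peak = C₀ × R = 44.1 × 2.759 = 121.7 mg/L

122 mg/L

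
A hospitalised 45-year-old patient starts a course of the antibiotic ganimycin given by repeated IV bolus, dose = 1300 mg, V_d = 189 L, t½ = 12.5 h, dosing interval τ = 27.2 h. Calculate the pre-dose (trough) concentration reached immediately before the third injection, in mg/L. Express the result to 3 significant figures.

1.86 mg/L

C₀ per dose = Dose / Vd = 1300 / 189 = 6.878 mg/L
k = ln2 / t½ = 0.693147 / 12.5 = 0.05545 h⁻¹
Fraction remaining after one interval: r = e^(−kτ) = e^(−0.05545 × 27.2) = 0.2213
Before dose 3, 2 doses have been given (aged 1τ, 2τ).
C_trough = C₀ × (r + r²) = 6.878 × (0.2213 + 0.04897) = 1.859 mg/L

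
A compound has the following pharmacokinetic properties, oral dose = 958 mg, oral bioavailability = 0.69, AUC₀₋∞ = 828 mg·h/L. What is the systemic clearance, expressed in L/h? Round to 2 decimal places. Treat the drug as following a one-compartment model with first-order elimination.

CL = F·Dose / AUC = 0.69 × 958 / 828 = 0.7983 L/h

0.80 L/h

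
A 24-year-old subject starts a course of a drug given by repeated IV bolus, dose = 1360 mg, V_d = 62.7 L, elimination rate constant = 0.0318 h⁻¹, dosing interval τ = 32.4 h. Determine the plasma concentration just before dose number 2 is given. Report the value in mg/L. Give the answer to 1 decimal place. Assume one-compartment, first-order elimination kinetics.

7.7 mg/L

C₀ per dose = Dose / Vd = 1360 / 62.7 = 21.69 mg/L
Fraction remaining after one interval: r = e^(−kτ) = e^(−0.03180 × 32.4) = 0.3569
Before dose 2, 1 dose has been given (aged 1τ).
C_trough = C₀ × r = 21.69 × 0.3569 = 7.741 mg/L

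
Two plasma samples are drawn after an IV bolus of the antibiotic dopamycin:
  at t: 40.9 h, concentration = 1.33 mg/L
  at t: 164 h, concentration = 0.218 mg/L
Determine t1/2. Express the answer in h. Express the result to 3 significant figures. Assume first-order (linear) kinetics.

47.2 h

k = ln(C₁/C₂) / (t₂ − t₁) = ln(1.33/0.218) / (164 − 40.9)
  = 1.808 / 123.1 = 0.01469 h⁻¹
t½ = ln2 / k = 0.693147 / 0.01469 = 47.18 h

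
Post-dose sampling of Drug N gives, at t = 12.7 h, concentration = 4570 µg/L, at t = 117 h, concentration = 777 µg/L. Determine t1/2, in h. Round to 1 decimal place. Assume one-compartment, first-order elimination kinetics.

k = ln(C₁/C₂) / (t₂ − t₁) = ln(4570/777) / (117 − 12.7)
  = 1.772 / 104.3 = 0.01699 h⁻¹
t½ = ln2 / k = 0.693147 / 0.01699 = 40.80 h

40.8 h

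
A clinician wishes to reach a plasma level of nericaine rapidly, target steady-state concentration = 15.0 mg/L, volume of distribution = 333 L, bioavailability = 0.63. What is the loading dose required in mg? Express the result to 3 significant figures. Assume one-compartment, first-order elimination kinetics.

LD = Css × Vd / F = 15.0 × 333 / 0.63 = 7929 mg

7930 mg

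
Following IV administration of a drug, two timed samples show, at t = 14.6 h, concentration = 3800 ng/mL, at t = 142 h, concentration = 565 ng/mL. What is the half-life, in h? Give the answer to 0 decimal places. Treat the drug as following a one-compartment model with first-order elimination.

k = ln(C₁/C₂) / (t₂ − t₁) = ln(3800/565) / (142 − 14.6)
  = 1.906 / 127.4 = 0.01496 h⁻¹
t½ = ln2 / k = 0.693147 / 0.01496 = 46.33 h

46 h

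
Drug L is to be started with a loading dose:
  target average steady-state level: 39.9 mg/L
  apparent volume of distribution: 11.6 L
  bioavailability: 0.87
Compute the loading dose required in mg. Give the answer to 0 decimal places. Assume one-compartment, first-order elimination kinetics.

532 mg

LD = Css × Vd / F = 39.9 × 11.6 / 0.87 = 532.0 mg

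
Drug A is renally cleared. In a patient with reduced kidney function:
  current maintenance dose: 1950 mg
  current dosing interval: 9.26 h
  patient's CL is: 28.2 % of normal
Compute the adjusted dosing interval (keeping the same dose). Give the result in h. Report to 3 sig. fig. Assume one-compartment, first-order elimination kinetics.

To keep the same average steady-state level, dosing rate must scale with clearance.
CL ratio = 28.2 / 100 = 0.2820
New interval (same dose) = 9.26 / 0.2820 = 32.84 h

32.8 h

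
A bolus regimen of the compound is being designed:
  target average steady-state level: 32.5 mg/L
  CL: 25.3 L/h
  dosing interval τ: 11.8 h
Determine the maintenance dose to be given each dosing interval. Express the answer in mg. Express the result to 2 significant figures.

At steady state, Dose/τ = Css × CL.
Dose = Css × CL × τ = 32.5 × 25.30 × 11.8 = 9703 mg

9700 mg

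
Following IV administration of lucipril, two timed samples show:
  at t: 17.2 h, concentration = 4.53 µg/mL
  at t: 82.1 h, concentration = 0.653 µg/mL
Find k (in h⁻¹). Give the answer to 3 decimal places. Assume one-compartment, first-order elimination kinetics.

k = ln(C₁/C₂) / (t₂ − t₁) = ln(4.53/0.653) / (82.1 − 17.2)
  = 1.937 / 64.90 = 0.02985 h⁻¹

0.030 h⁻¹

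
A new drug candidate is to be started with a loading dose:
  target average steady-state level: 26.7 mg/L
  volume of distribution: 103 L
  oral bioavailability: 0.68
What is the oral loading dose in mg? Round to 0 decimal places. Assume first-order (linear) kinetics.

LD = Css × Vd / F = 26.7 × 103 / 0.68 = 4044 mg

4044 mg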